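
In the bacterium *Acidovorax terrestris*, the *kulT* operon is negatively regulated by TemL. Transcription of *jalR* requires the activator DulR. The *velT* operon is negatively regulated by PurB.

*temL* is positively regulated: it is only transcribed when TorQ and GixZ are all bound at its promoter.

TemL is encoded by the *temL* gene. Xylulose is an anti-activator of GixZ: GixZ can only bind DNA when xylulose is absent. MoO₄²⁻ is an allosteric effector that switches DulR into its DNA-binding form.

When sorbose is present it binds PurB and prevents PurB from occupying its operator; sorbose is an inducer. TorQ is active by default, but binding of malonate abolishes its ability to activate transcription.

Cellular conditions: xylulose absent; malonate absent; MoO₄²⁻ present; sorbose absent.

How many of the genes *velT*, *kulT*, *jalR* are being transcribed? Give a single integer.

Sorbose is absent, so PurB is active.
With repressor PurB bound, *velT* is not transcribed.
→ *velT* is OFF.
Malonate is absent, so TorQ is active.
Xylulose is absent, so GixZ is active.
No repressor is bound and TorQ and GixZ are active, so *temL* is transcribed.
So TemL is produced and active.
With repressor TemL bound, *kulT* is not transcribed.
→ *kulT* is OFF.
MoO₄²⁻ is present, so DulR is active.
No repressor is bound and DulR is active, so *jalR* is transcribed.
→ *jalR* is ON.
1 of the 3 genes is transcribed.

1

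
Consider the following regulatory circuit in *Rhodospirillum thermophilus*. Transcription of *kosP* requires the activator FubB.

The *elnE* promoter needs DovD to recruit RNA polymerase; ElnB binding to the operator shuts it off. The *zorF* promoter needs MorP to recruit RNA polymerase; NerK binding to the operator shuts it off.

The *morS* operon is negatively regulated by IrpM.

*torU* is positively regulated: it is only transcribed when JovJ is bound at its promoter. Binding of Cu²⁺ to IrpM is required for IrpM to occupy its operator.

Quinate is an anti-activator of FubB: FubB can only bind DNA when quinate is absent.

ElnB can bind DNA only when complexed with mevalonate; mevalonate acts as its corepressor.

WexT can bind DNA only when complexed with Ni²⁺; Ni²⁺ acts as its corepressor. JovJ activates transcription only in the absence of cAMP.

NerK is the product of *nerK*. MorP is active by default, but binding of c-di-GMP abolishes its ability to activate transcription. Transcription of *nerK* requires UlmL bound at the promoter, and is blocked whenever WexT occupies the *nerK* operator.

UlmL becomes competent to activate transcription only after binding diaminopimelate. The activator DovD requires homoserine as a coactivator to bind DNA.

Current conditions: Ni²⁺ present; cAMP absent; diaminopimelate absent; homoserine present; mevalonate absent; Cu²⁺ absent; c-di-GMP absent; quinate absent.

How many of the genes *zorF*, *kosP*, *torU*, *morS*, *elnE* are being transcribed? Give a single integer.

c-di-GMP is absent, so MorP is active.
Ni²⁺ is present, so WexT is active.
Diaminopimelate is absent, so UlmL is inactive.
With repressor WexT bound, *nerK* is not transcribed.
So NerK is not produced.
No repressor is bound and MorP is active, so *zorF* is transcribed.
→ *zorF* is ON.
Quinate is absent, so FubB is active.
No repressor is bound and FubB is active, so *kosP* is transcribed.
→ *kosP* is ON.
cAMP is absent, so JovJ is active.
No repressor is bound and JovJ is active, so *torU* is transcribed.
→ *torU* is ON.
Cu²⁺ is absent, so IrpM is inactive.
With no repressor bound, *morS* is transcribed.
→ *morS* is ON.
Homoserine is present, so DovD is active.
Mevalonate is absent, so ElnB is inactive.
No repressor is bound and DovD is active, so *elnE* is transcribed.
→ *elnE* is ON.
5 of the 5 genes are transcribed.

5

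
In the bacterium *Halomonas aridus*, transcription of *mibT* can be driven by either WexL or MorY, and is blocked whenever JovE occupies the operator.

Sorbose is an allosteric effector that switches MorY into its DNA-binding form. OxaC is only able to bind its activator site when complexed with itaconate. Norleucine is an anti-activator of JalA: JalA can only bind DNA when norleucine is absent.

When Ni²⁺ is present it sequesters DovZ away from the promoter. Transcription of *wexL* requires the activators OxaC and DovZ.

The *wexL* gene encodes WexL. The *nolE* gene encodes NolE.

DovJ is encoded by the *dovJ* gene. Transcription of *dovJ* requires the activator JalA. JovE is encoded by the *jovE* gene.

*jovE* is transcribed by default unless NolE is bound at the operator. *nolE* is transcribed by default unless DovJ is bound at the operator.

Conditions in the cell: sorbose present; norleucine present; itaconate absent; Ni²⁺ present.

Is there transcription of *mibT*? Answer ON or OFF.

ON

Itaconate is absent, so OxaC is inactive.
Ni²⁺ is present, so DovZ is inactive.
Required activator OxaC is absent, so *wexL* is not transcribed.
So WexL is not produced.
Norleucine is present, so JalA is inactive.
Required activator JalA is absent, so *dovJ* is not transcribed.
So DovJ is not produced.
With no repressor bound, *nolE* is transcribed.
So NolE is produced and active.
With repressor NolE bound, *jovE* is not transcribed.
So JovE is not produced.
Sorbose is present, so MorY is active.
Activator MorY is present, so *mibT* is transcribed.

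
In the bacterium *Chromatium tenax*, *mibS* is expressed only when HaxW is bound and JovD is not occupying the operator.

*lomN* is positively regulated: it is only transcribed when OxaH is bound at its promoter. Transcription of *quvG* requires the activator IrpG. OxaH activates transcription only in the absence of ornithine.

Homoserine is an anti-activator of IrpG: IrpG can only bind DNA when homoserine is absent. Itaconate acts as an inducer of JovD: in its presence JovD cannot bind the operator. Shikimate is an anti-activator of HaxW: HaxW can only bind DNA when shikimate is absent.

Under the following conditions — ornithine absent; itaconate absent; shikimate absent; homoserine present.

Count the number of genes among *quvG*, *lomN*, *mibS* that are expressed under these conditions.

Homoserine is present, so IrpG is inactive.
Required activator IrpG is absent, so *quvG* is not transcribed.
→ *quvG* is OFF.
Ornithine is absent, so OxaH is active.
No repressor is bound and OxaH is active, so *lomN* is transcribed.
→ *lomN* is ON.
Shikimate is absent, so HaxW is active.
Itaconate is absent, so JovD is active.
With repressor JovD bound, *mibS* is not transcribed.
→ *mibS* is OFF.
1 of the 3 genes is transcribed.

1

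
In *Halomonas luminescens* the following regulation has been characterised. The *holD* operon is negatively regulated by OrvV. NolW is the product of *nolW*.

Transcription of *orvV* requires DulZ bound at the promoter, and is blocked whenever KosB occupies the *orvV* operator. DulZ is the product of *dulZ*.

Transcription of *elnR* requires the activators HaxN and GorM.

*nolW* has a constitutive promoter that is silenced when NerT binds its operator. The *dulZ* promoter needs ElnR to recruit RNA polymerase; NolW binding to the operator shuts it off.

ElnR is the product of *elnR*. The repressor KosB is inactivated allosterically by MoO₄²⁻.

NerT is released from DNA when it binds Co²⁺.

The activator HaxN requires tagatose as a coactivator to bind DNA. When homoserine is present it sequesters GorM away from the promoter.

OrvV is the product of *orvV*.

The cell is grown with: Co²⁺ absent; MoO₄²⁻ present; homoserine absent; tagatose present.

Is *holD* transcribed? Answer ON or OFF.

Co²⁺ is absent, so NerT is active.
With repressor NerT bound, *nolW* is not transcribed.
So NolW is not produced.
Tagatose is present, so HaxN is active.
Homoserine is absent, so GorM is active.
No repressor is bound and HaxN and GorM are active, so *elnR* is transcribed.
So ElnR is produced and active.
No repressor is bound and ElnR is active, so *dulZ* is transcribed.
So DulZ is produced and active.
MoO₄²⁻ is present, so KosB is inactive.
No repressor is bound and DulZ is active, so *orvV* is transcribed.
So OrvV is produced and active.
With repressor OrvV bound, *holD* is not transcribed.

OFF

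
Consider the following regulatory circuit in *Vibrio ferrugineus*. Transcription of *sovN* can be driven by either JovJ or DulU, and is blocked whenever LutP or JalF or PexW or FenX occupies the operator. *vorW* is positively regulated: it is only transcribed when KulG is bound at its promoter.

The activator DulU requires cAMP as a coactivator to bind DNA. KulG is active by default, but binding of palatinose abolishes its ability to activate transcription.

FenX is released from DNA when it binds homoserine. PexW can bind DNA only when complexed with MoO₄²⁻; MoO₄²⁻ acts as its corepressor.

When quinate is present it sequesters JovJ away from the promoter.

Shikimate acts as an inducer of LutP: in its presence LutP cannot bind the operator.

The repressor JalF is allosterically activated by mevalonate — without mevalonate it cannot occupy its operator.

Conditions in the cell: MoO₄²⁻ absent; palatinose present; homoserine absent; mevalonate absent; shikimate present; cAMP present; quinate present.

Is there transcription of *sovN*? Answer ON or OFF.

Shikimate is present, so LutP is inactive.
Quinate is present, so JovJ is inactive.
Mevalonate is absent, so JalF is inactive.
cAMP is present, so DulU is active.
MoO₄²⁻ is absent, so PexW is inactive.
Homoserine is absent, so FenX is active.
With repressor FenX bound, *sovN* is not transcribed.

OFF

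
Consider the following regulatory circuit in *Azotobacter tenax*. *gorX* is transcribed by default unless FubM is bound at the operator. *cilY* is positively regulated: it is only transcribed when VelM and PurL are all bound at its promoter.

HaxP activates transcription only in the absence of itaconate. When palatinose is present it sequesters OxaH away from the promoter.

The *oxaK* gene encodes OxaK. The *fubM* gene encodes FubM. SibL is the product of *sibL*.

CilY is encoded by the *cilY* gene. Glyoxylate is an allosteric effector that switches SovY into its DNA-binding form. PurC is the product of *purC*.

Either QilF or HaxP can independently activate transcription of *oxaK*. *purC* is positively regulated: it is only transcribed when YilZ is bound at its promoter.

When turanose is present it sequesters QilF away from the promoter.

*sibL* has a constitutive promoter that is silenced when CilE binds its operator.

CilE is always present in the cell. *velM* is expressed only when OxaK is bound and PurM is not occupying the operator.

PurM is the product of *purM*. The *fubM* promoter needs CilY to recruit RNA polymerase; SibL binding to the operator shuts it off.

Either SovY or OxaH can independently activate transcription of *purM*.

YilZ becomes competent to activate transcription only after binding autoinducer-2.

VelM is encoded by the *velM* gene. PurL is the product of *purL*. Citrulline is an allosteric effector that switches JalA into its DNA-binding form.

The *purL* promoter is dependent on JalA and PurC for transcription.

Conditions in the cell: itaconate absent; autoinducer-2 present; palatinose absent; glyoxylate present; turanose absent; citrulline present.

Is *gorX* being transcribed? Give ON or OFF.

ON

Glyoxylate is present, so SovY is active.
Palatinose is absent, so OxaH is active.
Activator SovY is present, so *purM* is transcribed.
So PurM is produced and active.
Turanose is absent, so QilF is active.
Itaconate is absent, so HaxP is active.
Activator QilF is present, so *oxaK* is transcribed.
So OxaK is produced and active.
With repressor PurM bound, *velM* is not transcribed.
So VelM is not produced.
Citrulline is present, so JalA is active.
Autoinducer-2 is present, so YilZ is active.
No repressor is bound and YilZ is active, so *purC* is transcribed.
So PurC is produced and active.
No repressor is bound and JalA and PurC are active, so *purL* is transcribed.
So PurL is produced and active.
Required activator VelM is absent, so *cilY* is not transcribed.
So CilY is not produced.
CilE is produced constitutively and is active.
With repressor CilE bound, *sibL* is not transcribed.
So SibL is not produced.
Required activator CilY is absent, so *fubM* is not transcribed.
So FubM is not produced.
With no repressor bound, *gorX* is transcribed.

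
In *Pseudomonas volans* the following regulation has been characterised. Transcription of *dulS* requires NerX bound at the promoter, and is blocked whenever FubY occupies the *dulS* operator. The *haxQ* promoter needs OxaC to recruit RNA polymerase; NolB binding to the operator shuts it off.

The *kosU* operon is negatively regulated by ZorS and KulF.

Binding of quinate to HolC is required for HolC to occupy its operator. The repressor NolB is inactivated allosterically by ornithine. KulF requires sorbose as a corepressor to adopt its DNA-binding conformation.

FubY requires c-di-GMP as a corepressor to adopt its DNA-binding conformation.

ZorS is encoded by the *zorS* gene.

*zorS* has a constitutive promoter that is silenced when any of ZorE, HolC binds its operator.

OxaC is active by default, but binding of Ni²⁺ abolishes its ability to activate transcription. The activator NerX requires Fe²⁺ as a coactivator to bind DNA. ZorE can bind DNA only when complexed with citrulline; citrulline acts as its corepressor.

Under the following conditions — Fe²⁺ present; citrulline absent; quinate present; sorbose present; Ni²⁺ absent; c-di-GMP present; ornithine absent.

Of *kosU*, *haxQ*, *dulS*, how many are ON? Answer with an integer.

Citrulline is absent, so ZorE is inactive.
Quinate is present, so HolC is active.
With repressor HolC bound, *zorS* is not transcribed.
So ZorS is not produced.
Sorbose is present, so KulF is active.
With repressor KulF bound, *kosU* is not transcribed.
→ *kosU* is OFF.
Ornithine is absent, so NolB is active.
Ni²⁺ is absent, so OxaC is active.
With repressor NolB bound, *haxQ* is not transcribed.
→ *haxQ* is OFF.
Fe²⁺ is present, so NerX is active.
c-di-GMP is present, so FubY is active.
With repressor FubY bound, *dulS* is not transcribed.
→ *dulS* is OFF.
0 of the 3 genes are transcribed.

0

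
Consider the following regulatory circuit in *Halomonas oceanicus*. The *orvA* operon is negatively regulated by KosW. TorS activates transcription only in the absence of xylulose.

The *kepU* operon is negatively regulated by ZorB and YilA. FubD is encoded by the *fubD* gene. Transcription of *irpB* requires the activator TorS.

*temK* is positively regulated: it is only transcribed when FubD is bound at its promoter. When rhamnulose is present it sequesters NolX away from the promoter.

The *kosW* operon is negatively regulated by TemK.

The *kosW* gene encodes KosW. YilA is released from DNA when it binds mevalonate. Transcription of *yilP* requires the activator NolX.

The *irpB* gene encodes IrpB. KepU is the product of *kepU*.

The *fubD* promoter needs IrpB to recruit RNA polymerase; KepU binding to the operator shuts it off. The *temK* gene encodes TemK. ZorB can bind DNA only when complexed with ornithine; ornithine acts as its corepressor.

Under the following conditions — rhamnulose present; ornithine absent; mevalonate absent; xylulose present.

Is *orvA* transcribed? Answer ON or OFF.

Ornithine is absent, so ZorB is inactive.
Mevalonate is absent, so YilA is active.
With repressor YilA bound, *kepU* is not transcribed.
So KepU is not produced.
Xylulose is present, so TorS is inactive.
Required activator TorS is absent, so *irpB* is not transcribed.
So IrpB is not produced.
Required activator IrpB is absent, so *fubD* is not transcribed.
So FubD is not produced.
Required activator FubD is absent, so *temK* is not transcribed.
So TemK is not produced.
With no repressor bound, *kosW* is transcribed.
So KosW is produced and active.
With repressor KosW bound, *orvA* is not transcribed.

OFF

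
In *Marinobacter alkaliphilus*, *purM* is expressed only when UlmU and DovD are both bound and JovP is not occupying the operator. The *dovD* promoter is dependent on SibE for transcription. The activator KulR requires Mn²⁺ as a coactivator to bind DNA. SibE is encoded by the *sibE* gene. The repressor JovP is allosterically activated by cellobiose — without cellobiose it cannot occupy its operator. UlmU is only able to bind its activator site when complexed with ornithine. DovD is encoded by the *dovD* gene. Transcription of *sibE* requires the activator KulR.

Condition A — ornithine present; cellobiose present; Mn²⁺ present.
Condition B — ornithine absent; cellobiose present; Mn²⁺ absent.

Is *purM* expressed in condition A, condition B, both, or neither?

neither

Condition A:
Ornithine is present, so UlmU is active.
Cellobiose is present, so JovP is active.
Mn²⁺ is present, so KulR is active.
No repressor is bound and KulR is active, so *sibE* is transcribed.
So SibE is produced and active.
No repressor is bound and SibE is active, so *dovD* is transcribed.
So DovD is produced and active.
With repressor JovP bound, *purM* is not transcribed.
→ *purM* is OFF in A.
Condition B:
Ornithine is absent, so UlmU is inactive.
Cellobiose is present, so JovP is active.
Mn²⁺ is absent, so KulR is inactive.
Required activator KulR is absent, so *sibE* is not transcribed.
So SibE is not produced.
Required activator SibE is absent, so *dovD* is not transcribed.
So DovD is not produced.
With repressor JovP bound, *purM* is not transcribed.
→ *purM* is OFF in B.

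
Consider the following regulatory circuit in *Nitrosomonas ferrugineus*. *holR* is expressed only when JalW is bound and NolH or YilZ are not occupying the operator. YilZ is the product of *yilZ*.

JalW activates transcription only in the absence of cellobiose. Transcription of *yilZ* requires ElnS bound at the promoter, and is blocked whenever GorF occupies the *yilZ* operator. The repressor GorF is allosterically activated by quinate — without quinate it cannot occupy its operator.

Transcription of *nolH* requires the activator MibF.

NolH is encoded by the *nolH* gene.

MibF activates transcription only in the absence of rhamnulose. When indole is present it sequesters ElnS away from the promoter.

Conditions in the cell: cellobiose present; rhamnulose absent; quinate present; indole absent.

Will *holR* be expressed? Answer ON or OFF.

Cellobiose is present, so JalW is inactive.
Rhamnulose is absent, so MibF is active.
No repressor is bound and MibF is active, so *nolH* is transcribed.
So NolH is produced and active.
Quinate is present, so GorF is active.
Indole is absent, so ElnS is active.
With repressor GorF bound, *yilZ* is not transcribed.
So YilZ is not produced.
With repressor NolH bound, *holR* is not transcribed.

OFF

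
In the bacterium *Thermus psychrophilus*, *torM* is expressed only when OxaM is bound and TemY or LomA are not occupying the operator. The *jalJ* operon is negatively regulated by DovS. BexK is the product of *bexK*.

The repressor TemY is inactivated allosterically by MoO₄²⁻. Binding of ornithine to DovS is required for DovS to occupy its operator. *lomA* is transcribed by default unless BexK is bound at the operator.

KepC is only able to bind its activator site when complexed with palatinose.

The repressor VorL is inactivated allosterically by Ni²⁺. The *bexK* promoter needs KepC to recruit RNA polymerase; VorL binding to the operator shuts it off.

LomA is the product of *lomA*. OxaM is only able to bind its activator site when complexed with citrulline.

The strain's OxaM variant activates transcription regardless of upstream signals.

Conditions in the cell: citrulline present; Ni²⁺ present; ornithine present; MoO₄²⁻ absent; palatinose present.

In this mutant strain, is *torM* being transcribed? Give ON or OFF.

OxaM is constitutively active in this strain.
MoO₄²⁻ is absent, so TemY is active.
Ni²⁺ is present, so VorL is inactive.
Palatinose is present, so KepC is active.
No repressor is bound and KepC is active, so *bexK* is transcribed.
So BexK is produced and active.
With repressor BexK bound, *lomA* is not transcribed.
So LomA is not produced.
With repressor TemY bound, *torM* is not transcribed.

OFF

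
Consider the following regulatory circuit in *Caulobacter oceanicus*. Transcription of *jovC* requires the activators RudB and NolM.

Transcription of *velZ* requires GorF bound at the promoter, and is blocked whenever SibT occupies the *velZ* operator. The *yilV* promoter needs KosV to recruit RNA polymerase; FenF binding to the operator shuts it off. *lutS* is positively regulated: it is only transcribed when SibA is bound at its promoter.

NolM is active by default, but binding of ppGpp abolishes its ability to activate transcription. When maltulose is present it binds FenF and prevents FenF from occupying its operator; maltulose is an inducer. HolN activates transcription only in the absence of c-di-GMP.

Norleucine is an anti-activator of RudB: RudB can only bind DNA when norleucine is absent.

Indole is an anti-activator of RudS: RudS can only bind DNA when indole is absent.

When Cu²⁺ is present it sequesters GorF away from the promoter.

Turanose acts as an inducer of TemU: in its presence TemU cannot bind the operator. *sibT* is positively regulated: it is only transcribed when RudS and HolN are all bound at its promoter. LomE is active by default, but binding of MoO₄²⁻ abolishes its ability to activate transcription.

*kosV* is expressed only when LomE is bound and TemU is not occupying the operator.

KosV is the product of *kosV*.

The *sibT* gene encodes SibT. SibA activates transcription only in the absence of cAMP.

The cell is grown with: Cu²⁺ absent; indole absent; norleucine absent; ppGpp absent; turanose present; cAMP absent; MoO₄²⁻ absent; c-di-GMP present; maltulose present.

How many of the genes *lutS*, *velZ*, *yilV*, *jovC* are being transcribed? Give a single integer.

4

cAMP is absent, so SibA is active.
No repressor is bound and SibA is active, so *lutS* is transcribed.
→ *lutS* is ON.
Cu²⁺ is absent, so GorF is active.
Indole is absent, so RudS is active.
c-di-GMP is present, so HolN is inactive.
Required activator HolN is absent, so *sibT* is not transcribed.
So SibT is not produced.
No repressor is bound and GorF is active, so *velZ* is transcribed.
→ *velZ* is ON.
Maltulose is present, so FenF is inactive.
MoO₄²⁻ is absent, so LomE is active.
Turanose is present, so TemU is inactive.
No repressor is bound and LomE is active, so *kosV* is transcribed.
So KosV is produced and active.
No repressor is bound and KosV is active, so *yilV* is transcribed.
→ *yilV* is ON.
Norleucine is absent, so RudB is active.
ppGpp is absent, so NolM is active.
No repressor is bound and RudB and NolM are active, so *jovC* is transcribed.
→ *jovC* is ON.
4 of the 4 genes are transcribed.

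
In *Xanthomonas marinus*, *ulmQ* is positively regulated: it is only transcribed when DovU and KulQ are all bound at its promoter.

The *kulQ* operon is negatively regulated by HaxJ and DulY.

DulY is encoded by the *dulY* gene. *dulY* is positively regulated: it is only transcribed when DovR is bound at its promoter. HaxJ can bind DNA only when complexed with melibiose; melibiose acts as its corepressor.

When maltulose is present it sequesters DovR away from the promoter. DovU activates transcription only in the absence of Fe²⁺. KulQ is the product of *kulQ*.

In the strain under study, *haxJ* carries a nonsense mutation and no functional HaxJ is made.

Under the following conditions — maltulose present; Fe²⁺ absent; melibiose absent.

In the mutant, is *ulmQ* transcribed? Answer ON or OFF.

ON

Fe²⁺ is absent, so DovU is active.
HaxJ is non-functional in this strain, so it has no effect.
Maltulose is present, so DovR is inactive.
Required activator DovR is absent, so *dulY* is not transcribed.
So DulY is not produced.
With no repressor bound, *kulQ* is transcribed.
So KulQ is produced and active.
No repressor is bound and DovU and KulQ are active, so *ulmQ* is transcribed.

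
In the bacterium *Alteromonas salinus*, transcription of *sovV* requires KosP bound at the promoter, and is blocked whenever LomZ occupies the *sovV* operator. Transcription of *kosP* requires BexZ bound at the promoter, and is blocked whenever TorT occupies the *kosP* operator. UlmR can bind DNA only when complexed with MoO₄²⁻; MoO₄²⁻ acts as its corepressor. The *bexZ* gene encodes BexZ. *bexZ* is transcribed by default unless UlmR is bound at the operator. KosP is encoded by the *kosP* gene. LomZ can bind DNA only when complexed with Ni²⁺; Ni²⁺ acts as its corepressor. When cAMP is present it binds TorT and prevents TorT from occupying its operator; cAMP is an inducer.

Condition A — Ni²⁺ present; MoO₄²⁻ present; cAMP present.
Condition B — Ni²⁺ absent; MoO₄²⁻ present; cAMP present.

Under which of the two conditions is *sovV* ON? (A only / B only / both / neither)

Condition A:
Ni²⁺ is present, so LomZ is active.
MoO₄²⁻ is present, so UlmR is active.
With repressor UlmR bound, *bexZ* is not transcribed.
So BexZ is not produced.
cAMP is present, so TorT is inactive.
Required activator BexZ is absent, so *kosP* is not transcribed.
So KosP is not produced.
With repressor LomZ bound, *sovV* is not transcribed.
→ *sovV* is OFF in A.
Condition B:
Ni²⁺ is absent, so LomZ is inactive.
MoO₄²⁻ is present, so UlmR is active.
With repressor UlmR bound, *bexZ* is not transcribed.
So BexZ is not produced.
cAMP is present, so TorT is inactive.
Required activator BexZ is absent, so *kosP* is not transcribed.
So KosP is not produced.
Required activator KosP is absent, so *sovV* is not transcribed.
→ *sovV* is OFF in B.

neither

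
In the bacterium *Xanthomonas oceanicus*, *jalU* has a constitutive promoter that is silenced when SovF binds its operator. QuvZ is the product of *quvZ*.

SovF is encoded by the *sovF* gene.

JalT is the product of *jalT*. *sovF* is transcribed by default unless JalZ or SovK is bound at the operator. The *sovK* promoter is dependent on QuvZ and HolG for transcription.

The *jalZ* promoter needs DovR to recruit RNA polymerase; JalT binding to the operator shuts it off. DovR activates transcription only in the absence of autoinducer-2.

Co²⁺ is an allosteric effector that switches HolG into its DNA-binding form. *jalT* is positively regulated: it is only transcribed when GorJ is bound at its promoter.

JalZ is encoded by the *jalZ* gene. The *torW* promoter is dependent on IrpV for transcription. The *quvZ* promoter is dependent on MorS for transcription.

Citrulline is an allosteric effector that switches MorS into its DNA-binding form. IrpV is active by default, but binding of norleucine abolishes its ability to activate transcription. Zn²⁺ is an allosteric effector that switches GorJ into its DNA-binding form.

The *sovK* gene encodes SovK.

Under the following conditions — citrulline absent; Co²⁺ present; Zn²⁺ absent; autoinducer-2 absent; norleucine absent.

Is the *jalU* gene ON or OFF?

Zn²⁺ is absent, so GorJ is inactive.
Required activator GorJ is absent, so *jalT* is not transcribed.
So JalT is not produced.
Autoinducer-2 is absent, so DovR is active.
No repressor is bound and DovR is active, so *jalZ* is transcribed.
So JalZ is produced and active.
Citrulline is absent, so MorS is inactive.
Required activator MorS is absent, so *quvZ* is not transcribed.
So QuvZ is not produced.
Co²⁺ is present, so HolG is active.
Required activator QuvZ is absent, so *sovK* is not transcribed.
So SovK is not produced.
With repressor JalZ bound, *sovF* is not transcribed.
So SovF is not produced.
With no repressor bound, *jalU* is transcribed.

ON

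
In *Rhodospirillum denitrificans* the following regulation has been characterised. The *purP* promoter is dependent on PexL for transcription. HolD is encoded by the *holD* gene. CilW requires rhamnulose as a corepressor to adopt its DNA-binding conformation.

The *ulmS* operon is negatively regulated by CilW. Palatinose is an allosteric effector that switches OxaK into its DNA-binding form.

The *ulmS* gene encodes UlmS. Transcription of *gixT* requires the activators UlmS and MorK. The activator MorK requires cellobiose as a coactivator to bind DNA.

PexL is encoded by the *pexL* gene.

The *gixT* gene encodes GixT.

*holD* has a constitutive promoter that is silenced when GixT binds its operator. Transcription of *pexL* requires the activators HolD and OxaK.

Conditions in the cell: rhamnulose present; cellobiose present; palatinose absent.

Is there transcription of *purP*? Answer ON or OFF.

OFF

Rhamnulose is present, so CilW is active.
With repressor CilW bound, *ulmS* is not transcribed.
So UlmS is not produced.
Cellobiose is present, so MorK is active.
Required activator UlmS is absent, so *gixT* is not transcribed.
So GixT is not produced.
With no repressor bound, *holD* is transcribed.
So HolD is produced and active.
Palatinose is absent, so OxaK is inactive.
Required activator OxaK is absent, so *pexL* is not transcribed.
So PexL is not produced.
Required activator PexL is absent, so *purP* is not transcribed.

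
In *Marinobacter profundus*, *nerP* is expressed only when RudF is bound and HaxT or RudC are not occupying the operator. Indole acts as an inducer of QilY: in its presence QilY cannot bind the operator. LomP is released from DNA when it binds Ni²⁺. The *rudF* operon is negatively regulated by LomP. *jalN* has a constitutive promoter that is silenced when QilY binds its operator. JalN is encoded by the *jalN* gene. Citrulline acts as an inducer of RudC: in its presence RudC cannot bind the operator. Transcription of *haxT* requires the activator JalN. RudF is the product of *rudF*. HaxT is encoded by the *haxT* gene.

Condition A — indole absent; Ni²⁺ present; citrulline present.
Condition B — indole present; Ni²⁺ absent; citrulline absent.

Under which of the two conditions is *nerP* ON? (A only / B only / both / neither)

Condition A:
Indole is absent, so QilY is active.
With repressor QilY bound, *jalN* is not transcribed.
So JalN is not produced.
Required activator JalN is absent, so *haxT* is not transcribed.
So HaxT is not produced.
Ni²⁺ is present, so LomP is inactive.
With no repressor bound, *rudF* is transcribed.
So RudF is produced and active.
Citrulline is present, so RudC is inactive.
No repressor is bound and RudF is active, so *nerP* is transcribed.
→ *nerP* is ON in A.
Condition B:
Indole is present, so QilY is inactive.
With no repressor bound, *jalN* is transcribed.
So JalN is produced and active.
No repressor is bound and JalN is active, so *haxT* is transcribed.
So HaxT is produced and active.
Ni²⁺ is absent, so LomP is active.
With repressor LomP bound, *rudF* is not transcribed.
So RudF is not produced.
Citrulline is absent, so RudC is active.
With repressor HaxT bound, *nerP* is not transcribed.
→ *nerP* is OFF in B.

A only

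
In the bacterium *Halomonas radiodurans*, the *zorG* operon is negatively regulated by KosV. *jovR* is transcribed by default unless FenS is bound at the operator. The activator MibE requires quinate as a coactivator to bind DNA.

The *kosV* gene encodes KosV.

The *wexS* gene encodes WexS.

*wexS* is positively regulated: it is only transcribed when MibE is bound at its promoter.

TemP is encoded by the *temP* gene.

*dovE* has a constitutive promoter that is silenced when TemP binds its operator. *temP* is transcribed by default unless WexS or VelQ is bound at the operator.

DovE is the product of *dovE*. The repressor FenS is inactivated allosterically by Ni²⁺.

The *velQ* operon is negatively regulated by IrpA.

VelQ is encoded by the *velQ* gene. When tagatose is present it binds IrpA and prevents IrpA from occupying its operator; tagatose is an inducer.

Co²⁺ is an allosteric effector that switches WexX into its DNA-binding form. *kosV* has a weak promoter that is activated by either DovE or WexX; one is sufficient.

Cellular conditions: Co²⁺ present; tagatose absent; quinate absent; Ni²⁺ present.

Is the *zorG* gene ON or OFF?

OFF

Quinate is absent, so MibE is inactive.
Required activator MibE is absent, so *wexS* is not transcribed.
So WexS is not produced.
Tagatose is absent, so IrpA is active.
With repressor IrpA bound, *velQ* is not transcribed.
So VelQ is not produced.
With no repressor bound, *temP* is transcribed.
So TemP is produced and active.
With repressor TemP bound, *dovE* is not transcribed.
So DovE is not produced.
Co²⁺ is present, so WexX is active.
Activator WexX is present, so *kosV* is transcribed.
So KosV is produced and active.
With repressor KosV bound, *zorG* is not transcribed.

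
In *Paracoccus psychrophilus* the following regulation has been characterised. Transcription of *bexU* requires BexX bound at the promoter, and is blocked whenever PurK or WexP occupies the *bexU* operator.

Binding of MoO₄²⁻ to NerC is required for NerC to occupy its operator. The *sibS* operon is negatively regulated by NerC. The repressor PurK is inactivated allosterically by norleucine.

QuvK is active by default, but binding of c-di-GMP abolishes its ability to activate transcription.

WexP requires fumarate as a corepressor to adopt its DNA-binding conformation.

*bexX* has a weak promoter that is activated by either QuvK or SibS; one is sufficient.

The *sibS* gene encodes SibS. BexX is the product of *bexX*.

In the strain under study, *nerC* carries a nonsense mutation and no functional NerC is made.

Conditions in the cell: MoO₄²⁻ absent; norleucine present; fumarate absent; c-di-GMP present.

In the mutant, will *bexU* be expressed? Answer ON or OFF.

ON

Norleucine is present, so PurK is inactive.
Fumarate is absent, so WexP is inactive.
c-di-GMP is present, so QuvK is inactive.
NerC is non-functional in this strain, so it has no effect.
With no repressor bound, *sibS* is transcribed.
So SibS is produced and active.
Activator SibS is present, so *bexX* is transcribed.
So BexX is produced and active.
No repressor is bound and BexX is active, so *bexU* is transcribed.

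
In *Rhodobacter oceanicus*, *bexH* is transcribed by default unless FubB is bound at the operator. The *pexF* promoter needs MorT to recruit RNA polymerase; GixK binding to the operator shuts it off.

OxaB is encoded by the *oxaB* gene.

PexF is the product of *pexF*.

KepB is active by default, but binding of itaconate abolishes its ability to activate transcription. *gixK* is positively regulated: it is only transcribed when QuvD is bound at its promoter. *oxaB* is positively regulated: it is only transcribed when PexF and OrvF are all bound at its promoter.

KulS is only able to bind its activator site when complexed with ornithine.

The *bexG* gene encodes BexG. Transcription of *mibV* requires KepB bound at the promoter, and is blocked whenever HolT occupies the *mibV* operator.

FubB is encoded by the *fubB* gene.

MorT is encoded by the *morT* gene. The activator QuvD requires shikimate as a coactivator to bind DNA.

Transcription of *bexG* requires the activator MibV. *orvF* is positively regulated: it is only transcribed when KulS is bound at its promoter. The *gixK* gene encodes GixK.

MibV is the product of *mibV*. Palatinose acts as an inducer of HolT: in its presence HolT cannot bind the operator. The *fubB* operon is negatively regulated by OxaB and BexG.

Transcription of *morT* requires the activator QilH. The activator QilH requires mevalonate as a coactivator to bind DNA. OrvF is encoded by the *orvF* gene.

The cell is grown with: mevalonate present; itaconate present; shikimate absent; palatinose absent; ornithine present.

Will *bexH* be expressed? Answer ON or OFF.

ON

Mevalonate is present, so QilH is active.
No repressor is bound and QilH is active, so *morT* is transcribed.
So MorT is produced and active.
Shikimate is absent, so QuvD is inactive.
Required activator QuvD is absent, so *gixK* is not transcribed.
So GixK is not produced.
No repressor is bound and MorT is active, so *pexF* is transcribed.
So PexF is produced and active.
Ornithine is present, so KulS is active.
No repressor is bound and KulS is active, so *orvF* is transcribed.
So OrvF is produced and active.
No repressor is bound and PexF and OrvF are active, so *oxaB* is transcribed.
So OxaB is produced and active.
Itaconate is present, so KepB is inactive.
Palatinose is absent, so HolT is active.
With repressor HolT bound, *mibV* is not transcribed.
So MibV is not produced.
Required activator MibV is absent, so *bexG* is not transcribed.
So BexG is not produced.
With repressor OxaB bound, *fubB* is not transcribed.
So FubB is not produced.
With no repressor bound, *bexH* is transcribed.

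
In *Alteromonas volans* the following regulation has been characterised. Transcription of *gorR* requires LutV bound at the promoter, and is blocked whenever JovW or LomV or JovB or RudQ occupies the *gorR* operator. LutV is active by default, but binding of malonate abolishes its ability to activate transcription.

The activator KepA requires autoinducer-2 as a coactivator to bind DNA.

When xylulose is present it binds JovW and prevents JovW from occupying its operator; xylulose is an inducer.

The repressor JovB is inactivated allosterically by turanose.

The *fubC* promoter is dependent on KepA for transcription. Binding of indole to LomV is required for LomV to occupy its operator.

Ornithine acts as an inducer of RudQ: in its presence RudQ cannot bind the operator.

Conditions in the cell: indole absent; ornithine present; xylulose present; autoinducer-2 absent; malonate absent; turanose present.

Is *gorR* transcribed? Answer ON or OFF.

ON

Xylulose is present, so JovW is inactive.
Malonate is absent, so LutV is active.
Indole is absent, so LomV is inactive.
Turanose is present, so JovB is inactive.
Ornithine is present, so RudQ is inactive.
No repressor is bound and LutV is active, so *gorR* is transcribed.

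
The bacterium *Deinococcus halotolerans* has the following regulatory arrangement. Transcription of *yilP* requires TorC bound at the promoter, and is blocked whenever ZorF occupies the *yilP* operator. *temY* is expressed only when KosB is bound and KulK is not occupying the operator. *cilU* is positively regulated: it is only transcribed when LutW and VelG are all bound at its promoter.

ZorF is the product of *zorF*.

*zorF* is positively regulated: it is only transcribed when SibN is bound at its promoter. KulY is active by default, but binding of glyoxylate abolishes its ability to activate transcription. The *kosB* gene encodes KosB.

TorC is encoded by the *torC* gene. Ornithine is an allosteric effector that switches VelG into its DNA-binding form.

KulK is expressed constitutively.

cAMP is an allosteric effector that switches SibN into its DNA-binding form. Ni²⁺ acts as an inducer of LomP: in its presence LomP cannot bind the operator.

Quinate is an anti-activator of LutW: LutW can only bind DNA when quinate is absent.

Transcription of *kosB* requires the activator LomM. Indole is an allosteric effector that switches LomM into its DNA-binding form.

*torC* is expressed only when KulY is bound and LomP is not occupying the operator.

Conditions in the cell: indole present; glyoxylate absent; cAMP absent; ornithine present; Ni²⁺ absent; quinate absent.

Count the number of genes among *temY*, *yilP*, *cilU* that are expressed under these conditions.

1

KulK is produced constitutively and is active.
Indole is present, so LomM is active.
No repressor is bound and LomM is active, so *kosB* is transcribed.
So KosB is produced and active.
With repressor KulK bound, *temY* is not transcribed.
→ *temY* is OFF.
cAMP is absent, so SibN is inactive.
Required activator SibN is absent, so *zorF* is not transcribed.
So ZorF is not produced.
Ni²⁺ is absent, so LomP is active.
Glyoxylate is absent, so KulY is active.
With repressor LomP bound, *torC* is not transcribed.
So TorC is not produced.
Required activator TorC is absent, so *yilP* is not transcribed.
→ *yilP* is OFF.
Quinate is absent, so LutW is active.
Ornithine is present, so VelG is active.
No repressor is bound and LutW and VelG are active, so *cilU* is transcribed.
→ *cilU* is ON.
1 of the 3 genes is transcribed.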